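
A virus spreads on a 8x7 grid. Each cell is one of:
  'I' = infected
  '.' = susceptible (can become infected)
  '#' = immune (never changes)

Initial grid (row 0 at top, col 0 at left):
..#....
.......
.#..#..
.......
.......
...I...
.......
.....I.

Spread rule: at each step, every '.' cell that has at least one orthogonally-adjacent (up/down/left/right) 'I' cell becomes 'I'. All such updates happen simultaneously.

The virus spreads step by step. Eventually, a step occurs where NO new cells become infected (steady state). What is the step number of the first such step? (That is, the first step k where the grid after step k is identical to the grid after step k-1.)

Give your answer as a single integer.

Step 0 (initial): 2 infected
Step 1: +7 new -> 9 infected
Step 2: +9 new -> 18 infected
Step 3: +9 new -> 27 infected
Step 4: +8 new -> 35 infected
Step 5: +7 new -> 42 infected
Step 6: +5 new -> 47 infected
Step 7: +4 new -> 51 infected
Step 8: +2 new -> 53 infected
Step 9: +0 new -> 53 infected

Answer: 9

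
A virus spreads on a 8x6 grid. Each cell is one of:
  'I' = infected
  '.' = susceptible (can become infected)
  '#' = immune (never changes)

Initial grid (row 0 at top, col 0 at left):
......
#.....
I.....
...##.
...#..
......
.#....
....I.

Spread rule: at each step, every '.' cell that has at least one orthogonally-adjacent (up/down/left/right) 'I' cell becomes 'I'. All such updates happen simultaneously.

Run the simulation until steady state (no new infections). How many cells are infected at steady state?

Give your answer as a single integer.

Step 0 (initial): 2 infected
Step 1: +5 new -> 7 infected
Step 2: +8 new -> 15 infected
Step 3: +11 new -> 26 infected
Step 4: +10 new -> 36 infected
Step 5: +4 new -> 40 infected
Step 6: +2 new -> 42 infected
Step 7: +1 new -> 43 infected
Step 8: +0 new -> 43 infected

Answer: 43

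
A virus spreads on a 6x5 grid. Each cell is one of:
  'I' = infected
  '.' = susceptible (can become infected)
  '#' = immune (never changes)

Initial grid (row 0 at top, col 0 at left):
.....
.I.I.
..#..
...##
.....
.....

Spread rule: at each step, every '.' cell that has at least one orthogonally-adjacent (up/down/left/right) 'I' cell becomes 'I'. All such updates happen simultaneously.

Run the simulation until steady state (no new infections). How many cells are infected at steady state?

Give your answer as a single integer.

Step 0 (initial): 2 infected
Step 1: +7 new -> 9 infected
Step 2: +6 new -> 15 infected
Step 3: +3 new -> 18 infected
Step 4: +3 new -> 21 infected
Step 5: +3 new -> 24 infected
Step 6: +2 new -> 26 infected
Step 7: +1 new -> 27 infected
Step 8: +0 new -> 27 infected

Answer: 27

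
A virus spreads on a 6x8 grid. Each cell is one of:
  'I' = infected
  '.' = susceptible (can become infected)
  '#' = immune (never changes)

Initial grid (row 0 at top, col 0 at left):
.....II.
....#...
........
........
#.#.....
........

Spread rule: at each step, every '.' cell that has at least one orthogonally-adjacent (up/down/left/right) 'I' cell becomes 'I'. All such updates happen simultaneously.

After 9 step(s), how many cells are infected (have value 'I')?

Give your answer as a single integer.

Answer: 44

Derivation:
Step 0 (initial): 2 infected
Step 1: +4 new -> 6 infected
Step 2: +4 new -> 10 infected
Step 3: +6 new -> 16 infected
Step 4: +7 new -> 23 infected
Step 5: +8 new -> 31 infected
Step 6: +6 new -> 37 infected
Step 7: +3 new -> 40 infected
Step 8: +3 new -> 43 infected
Step 9: +1 new -> 44 infected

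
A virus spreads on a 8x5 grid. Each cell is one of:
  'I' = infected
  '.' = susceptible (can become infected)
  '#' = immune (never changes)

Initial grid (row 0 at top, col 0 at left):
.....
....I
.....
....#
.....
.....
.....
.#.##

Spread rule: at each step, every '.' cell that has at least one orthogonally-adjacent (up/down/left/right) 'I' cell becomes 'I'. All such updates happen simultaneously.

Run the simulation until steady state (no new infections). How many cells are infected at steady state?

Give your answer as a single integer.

Step 0 (initial): 1 infected
Step 1: +3 new -> 4 infected
Step 2: +3 new -> 7 infected
Step 3: +4 new -> 11 infected
Step 4: +5 new -> 16 infected
Step 5: +6 new -> 22 infected
Step 6: +5 new -> 27 infected
Step 7: +4 new -> 31 infected
Step 8: +3 new -> 34 infected
Step 9: +1 new -> 35 infected
Step 10: +1 new -> 36 infected
Step 11: +0 new -> 36 infected

Answer: 36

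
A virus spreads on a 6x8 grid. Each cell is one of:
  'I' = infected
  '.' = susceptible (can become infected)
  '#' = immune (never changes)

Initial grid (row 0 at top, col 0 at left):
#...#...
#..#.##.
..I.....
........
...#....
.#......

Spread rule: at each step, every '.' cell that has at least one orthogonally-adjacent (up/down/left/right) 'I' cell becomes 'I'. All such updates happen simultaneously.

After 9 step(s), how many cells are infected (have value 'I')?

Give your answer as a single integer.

Answer: 40

Derivation:
Step 0 (initial): 1 infected
Step 1: +4 new -> 5 infected
Step 2: +7 new -> 12 infected
Step 3: +8 new -> 20 infected
Step 4: +5 new -> 25 infected
Step 5: +5 new -> 30 infected
Step 6: +4 new -> 34 infected
Step 7: +3 new -> 37 infected
Step 8: +2 new -> 39 infected
Step 9: +1 new -> 40 infected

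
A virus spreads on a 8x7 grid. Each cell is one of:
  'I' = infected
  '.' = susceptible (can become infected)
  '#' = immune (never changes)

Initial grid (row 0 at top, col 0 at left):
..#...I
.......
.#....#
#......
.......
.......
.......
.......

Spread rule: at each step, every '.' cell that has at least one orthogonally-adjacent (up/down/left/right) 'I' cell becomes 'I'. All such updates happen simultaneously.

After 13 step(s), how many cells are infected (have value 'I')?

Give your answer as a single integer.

Step 0 (initial): 1 infected
Step 1: +2 new -> 3 infected
Step 2: +2 new -> 5 infected
Step 3: +3 new -> 8 infected
Step 4: +3 new -> 11 infected
Step 5: +5 new -> 16 infected
Step 6: +6 new -> 22 infected
Step 7: +7 new -> 29 infected
Step 8: +8 new -> 37 infected
Step 9: +5 new -> 42 infected
Step 10: +4 new -> 46 infected
Step 11: +3 new -> 49 infected
Step 12: +2 new -> 51 infected
Step 13: +1 new -> 52 infected

Answer: 52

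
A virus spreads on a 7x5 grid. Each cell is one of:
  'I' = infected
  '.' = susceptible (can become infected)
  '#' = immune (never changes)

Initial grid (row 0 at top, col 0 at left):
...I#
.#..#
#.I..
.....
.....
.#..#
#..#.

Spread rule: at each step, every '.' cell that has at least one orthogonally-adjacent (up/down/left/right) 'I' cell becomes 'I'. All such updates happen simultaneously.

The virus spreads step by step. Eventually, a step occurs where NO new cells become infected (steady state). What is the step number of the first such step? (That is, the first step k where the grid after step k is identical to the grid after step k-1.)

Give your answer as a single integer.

Answer: 6

Derivation:
Step 0 (initial): 2 infected
Step 1: +6 new -> 8 infected
Step 2: +5 new -> 13 infected
Step 3: +6 new -> 19 infected
Step 4: +5 new -> 24 infected
Step 5: +2 new -> 26 infected
Step 6: +0 new -> 26 infected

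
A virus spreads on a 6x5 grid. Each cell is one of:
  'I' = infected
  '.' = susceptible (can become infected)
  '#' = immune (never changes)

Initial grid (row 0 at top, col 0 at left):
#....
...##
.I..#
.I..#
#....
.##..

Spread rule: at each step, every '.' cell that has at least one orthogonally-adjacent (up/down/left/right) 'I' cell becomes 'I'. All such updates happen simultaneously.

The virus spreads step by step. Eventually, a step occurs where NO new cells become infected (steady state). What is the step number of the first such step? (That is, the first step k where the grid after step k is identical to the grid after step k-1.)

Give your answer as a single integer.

Answer: 6

Derivation:
Step 0 (initial): 2 infected
Step 1: +6 new -> 8 infected
Step 2: +6 new -> 14 infected
Step 3: +2 new -> 16 infected
Step 4: +3 new -> 19 infected
Step 5: +2 new -> 21 infected
Step 6: +0 new -> 21 infected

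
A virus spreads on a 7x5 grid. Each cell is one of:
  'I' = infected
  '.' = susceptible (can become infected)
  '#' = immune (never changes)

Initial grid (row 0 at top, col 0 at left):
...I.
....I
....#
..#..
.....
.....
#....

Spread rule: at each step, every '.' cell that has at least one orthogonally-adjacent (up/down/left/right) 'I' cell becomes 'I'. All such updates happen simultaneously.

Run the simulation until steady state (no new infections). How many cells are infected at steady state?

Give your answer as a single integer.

Step 0 (initial): 2 infected
Step 1: +3 new -> 5 infected
Step 2: +3 new -> 8 infected
Step 3: +4 new -> 12 infected
Step 4: +4 new -> 16 infected
Step 5: +5 new -> 21 infected
Step 6: +5 new -> 26 infected
Step 7: +4 new -> 30 infected
Step 8: +2 new -> 32 infected
Step 9: +0 new -> 32 infected

Answer: 32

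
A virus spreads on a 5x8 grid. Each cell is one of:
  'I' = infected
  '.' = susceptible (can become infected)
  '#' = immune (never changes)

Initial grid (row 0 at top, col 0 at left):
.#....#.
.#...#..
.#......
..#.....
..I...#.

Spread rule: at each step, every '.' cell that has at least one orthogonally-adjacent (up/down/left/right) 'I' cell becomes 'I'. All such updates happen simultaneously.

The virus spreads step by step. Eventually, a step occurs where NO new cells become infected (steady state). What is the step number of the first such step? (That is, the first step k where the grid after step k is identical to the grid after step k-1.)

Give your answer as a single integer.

Answer: 10

Derivation:
Step 0 (initial): 1 infected
Step 1: +2 new -> 3 infected
Step 2: +4 new -> 7 infected
Step 3: +4 new -> 11 infected
Step 4: +5 new -> 16 infected
Step 5: +6 new -> 22 infected
Step 6: +5 new -> 27 infected
Step 7: +4 new -> 31 infected
Step 8: +1 new -> 32 infected
Step 9: +1 new -> 33 infected
Step 10: +0 new -> 33 infected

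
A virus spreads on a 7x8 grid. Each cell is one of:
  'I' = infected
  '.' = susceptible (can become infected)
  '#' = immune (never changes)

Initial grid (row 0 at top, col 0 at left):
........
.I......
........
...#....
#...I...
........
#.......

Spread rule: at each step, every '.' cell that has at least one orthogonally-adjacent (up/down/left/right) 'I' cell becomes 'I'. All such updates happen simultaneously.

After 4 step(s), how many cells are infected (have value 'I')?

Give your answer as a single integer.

Answer: 44

Derivation:
Step 0 (initial): 2 infected
Step 1: +8 new -> 10 infected
Step 2: +13 new -> 23 infected
Step 3: +13 new -> 36 infected
Step 4: +8 new -> 44 infected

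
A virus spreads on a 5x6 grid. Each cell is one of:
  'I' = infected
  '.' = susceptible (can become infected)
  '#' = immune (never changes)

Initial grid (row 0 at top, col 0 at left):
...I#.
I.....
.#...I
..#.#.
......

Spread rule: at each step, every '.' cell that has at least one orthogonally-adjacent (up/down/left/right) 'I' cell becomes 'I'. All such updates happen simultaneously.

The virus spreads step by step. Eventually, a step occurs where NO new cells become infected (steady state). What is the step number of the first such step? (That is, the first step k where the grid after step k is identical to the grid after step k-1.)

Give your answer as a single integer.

Step 0 (initial): 3 infected
Step 1: +8 new -> 11 infected
Step 2: +7 new -> 18 infected
Step 3: +5 new -> 23 infected
Step 4: +2 new -> 25 infected
Step 5: +1 new -> 26 infected
Step 6: +0 new -> 26 infected

Answer: 6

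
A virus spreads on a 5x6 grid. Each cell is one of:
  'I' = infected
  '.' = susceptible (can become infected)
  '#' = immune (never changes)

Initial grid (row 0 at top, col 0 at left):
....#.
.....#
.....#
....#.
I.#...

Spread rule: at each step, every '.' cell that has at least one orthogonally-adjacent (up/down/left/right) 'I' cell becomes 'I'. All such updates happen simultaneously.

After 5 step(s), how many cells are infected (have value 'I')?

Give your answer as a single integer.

Step 0 (initial): 1 infected
Step 1: +2 new -> 3 infected
Step 2: +2 new -> 5 infected
Step 3: +3 new -> 8 infected
Step 4: +4 new -> 12 infected
Step 5: +4 new -> 16 infected

Answer: 16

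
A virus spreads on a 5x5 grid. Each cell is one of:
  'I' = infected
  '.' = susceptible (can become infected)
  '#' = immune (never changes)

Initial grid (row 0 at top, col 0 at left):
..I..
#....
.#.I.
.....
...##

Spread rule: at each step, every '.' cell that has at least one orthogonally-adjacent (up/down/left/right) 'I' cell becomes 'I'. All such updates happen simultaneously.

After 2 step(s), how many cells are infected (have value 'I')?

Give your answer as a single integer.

Answer: 15

Derivation:
Step 0 (initial): 2 infected
Step 1: +7 new -> 9 infected
Step 2: +6 new -> 15 infected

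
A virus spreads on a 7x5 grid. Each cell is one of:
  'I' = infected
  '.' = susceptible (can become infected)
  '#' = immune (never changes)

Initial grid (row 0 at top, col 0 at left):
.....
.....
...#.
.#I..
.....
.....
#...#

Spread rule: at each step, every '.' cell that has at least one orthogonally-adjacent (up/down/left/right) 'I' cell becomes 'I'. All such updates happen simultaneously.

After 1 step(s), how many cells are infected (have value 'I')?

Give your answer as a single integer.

Answer: 4

Derivation:
Step 0 (initial): 1 infected
Step 1: +3 new -> 4 infected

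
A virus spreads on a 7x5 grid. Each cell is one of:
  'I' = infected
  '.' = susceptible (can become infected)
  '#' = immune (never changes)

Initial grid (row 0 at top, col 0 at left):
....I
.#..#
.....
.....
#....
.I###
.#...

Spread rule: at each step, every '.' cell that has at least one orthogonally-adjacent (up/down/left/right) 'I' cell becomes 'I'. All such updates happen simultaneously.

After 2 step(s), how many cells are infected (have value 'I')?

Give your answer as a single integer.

Step 0 (initial): 2 infected
Step 1: +3 new -> 5 infected
Step 2: +5 new -> 10 infected

Answer: 10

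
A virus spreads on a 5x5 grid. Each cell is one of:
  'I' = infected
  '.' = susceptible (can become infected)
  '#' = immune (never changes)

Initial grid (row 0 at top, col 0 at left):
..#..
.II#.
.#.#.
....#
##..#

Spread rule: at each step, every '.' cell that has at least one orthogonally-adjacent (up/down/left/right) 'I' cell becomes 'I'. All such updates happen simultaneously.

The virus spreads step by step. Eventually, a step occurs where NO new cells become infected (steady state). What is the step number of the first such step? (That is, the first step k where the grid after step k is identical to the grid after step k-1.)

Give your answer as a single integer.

Answer: 5

Derivation:
Step 0 (initial): 2 infected
Step 1: +3 new -> 5 infected
Step 2: +3 new -> 8 infected
Step 3: +4 new -> 12 infected
Step 4: +1 new -> 13 infected
Step 5: +0 new -> 13 infected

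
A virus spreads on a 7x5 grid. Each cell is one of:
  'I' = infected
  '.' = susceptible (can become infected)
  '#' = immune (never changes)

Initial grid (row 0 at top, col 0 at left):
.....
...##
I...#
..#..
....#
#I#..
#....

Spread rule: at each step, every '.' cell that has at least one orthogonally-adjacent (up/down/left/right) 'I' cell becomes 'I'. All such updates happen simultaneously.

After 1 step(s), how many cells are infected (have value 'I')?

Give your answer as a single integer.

Step 0 (initial): 2 infected
Step 1: +5 new -> 7 infected

Answer: 7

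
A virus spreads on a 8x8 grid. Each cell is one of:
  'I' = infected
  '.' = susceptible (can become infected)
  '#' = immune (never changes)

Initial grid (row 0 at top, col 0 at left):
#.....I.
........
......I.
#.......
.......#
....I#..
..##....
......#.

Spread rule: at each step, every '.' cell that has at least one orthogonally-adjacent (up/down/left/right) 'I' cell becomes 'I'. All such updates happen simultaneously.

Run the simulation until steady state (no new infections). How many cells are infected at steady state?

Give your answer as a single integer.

Answer: 57

Derivation:
Step 0 (initial): 3 infected
Step 1: +9 new -> 12 infected
Step 2: +13 new -> 25 infected
Step 3: +10 new -> 35 infected
Step 4: +10 new -> 45 infected
Step 5: +8 new -> 53 infected
Step 6: +3 new -> 56 infected
Step 7: +1 new -> 57 infected
Step 8: +0 new -> 57 infected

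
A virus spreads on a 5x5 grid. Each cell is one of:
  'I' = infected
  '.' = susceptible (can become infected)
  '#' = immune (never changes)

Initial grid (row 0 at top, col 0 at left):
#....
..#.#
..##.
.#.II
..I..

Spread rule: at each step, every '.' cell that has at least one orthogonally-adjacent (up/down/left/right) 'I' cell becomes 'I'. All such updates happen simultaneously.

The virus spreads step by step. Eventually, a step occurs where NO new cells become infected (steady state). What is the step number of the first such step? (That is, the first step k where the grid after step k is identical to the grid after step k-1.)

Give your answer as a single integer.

Step 0 (initial): 3 infected
Step 1: +5 new -> 8 infected
Step 2: +1 new -> 9 infected
Step 3: +1 new -> 10 infected
Step 4: +1 new -> 11 infected
Step 5: +2 new -> 13 infected
Step 6: +1 new -> 14 infected
Step 7: +1 new -> 15 infected
Step 8: +1 new -> 16 infected
Step 9: +1 new -> 17 infected
Step 10: +2 new -> 19 infected
Step 11: +0 new -> 19 infected

Answer: 11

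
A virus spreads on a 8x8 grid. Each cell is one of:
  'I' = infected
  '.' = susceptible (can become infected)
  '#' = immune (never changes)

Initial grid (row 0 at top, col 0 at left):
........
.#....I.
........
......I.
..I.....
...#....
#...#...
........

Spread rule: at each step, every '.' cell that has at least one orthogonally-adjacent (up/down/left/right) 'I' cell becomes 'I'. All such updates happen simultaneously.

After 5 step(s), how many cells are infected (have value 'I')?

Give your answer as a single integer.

Step 0 (initial): 3 infected
Step 1: +11 new -> 14 infected
Step 2: +16 new -> 30 infected
Step 3: +15 new -> 45 infected
Step 4: +8 new -> 53 infected
Step 5: +6 new -> 59 infected

Answer: 59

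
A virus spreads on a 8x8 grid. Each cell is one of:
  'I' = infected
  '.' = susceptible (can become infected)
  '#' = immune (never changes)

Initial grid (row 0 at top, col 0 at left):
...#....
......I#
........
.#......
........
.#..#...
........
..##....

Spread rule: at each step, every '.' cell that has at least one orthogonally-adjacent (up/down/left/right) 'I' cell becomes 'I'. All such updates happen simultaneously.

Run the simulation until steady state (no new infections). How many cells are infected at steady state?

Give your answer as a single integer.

Answer: 57

Derivation:
Step 0 (initial): 1 infected
Step 1: +3 new -> 4 infected
Step 2: +6 new -> 10 infected
Step 3: +6 new -> 16 infected
Step 4: +6 new -> 22 infected
Step 5: +8 new -> 30 infected
Step 6: +8 new -> 38 infected
Step 7: +7 new -> 45 infected
Step 8: +5 new -> 50 infected
Step 9: +2 new -> 52 infected
Step 10: +2 new -> 54 infected
Step 11: +2 new -> 56 infected
Step 12: +1 new -> 57 infected
Step 13: +0 new -> 57 infected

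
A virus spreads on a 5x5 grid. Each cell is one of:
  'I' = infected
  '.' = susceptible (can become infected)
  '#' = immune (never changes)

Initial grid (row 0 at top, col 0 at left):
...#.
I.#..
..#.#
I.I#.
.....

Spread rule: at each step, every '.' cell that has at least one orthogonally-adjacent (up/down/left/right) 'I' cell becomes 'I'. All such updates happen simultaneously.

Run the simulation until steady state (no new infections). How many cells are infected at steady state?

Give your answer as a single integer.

Answer: 16

Derivation:
Step 0 (initial): 3 infected
Step 1: +6 new -> 9 infected
Step 2: +4 new -> 13 infected
Step 3: +2 new -> 15 infected
Step 4: +1 new -> 16 infected
Step 5: +0 new -> 16 infected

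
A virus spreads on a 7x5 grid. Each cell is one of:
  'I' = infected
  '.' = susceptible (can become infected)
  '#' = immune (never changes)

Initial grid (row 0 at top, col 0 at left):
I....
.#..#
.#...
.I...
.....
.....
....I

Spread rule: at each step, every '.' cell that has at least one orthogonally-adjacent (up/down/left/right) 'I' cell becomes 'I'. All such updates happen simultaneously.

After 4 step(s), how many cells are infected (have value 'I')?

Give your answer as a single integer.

Answer: 32

Derivation:
Step 0 (initial): 3 infected
Step 1: +7 new -> 10 infected
Step 2: +10 new -> 20 infected
Step 3: +8 new -> 28 infected
Step 4: +4 new -> 32 infected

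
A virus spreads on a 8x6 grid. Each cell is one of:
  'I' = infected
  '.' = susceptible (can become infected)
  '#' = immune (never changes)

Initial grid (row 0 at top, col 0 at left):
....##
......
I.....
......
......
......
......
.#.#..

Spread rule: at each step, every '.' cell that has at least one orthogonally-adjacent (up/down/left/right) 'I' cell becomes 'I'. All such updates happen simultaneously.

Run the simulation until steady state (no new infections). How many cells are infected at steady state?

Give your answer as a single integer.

Step 0 (initial): 1 infected
Step 1: +3 new -> 4 infected
Step 2: +5 new -> 9 infected
Step 3: +6 new -> 15 infected
Step 4: +7 new -> 22 infected
Step 5: +8 new -> 30 infected
Step 6: +5 new -> 35 infected
Step 7: +4 new -> 39 infected
Step 8: +2 new -> 41 infected
Step 9: +2 new -> 43 infected
Step 10: +1 new -> 44 infected
Step 11: +0 new -> 44 infected

Answer: 44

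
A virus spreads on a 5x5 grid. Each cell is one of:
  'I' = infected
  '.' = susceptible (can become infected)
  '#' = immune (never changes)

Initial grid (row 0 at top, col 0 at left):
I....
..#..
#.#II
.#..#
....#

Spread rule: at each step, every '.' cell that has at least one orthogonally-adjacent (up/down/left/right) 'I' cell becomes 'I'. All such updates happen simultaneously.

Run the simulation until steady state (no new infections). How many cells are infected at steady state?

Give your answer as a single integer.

Step 0 (initial): 3 infected
Step 1: +5 new -> 8 infected
Step 2: +6 new -> 14 infected
Step 3: +2 new -> 16 infected
Step 4: +1 new -> 17 infected
Step 5: +1 new -> 18 infected
Step 6: +1 new -> 19 infected
Step 7: +0 new -> 19 infected

Answer: 19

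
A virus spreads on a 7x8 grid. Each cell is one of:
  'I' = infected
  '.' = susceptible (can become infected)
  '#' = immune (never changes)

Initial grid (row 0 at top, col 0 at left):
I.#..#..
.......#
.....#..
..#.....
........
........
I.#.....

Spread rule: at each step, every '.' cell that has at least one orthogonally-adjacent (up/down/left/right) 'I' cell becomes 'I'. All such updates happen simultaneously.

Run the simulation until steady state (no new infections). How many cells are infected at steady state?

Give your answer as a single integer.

Answer: 50

Derivation:
Step 0 (initial): 2 infected
Step 1: +4 new -> 6 infected
Step 2: +4 new -> 10 infected
Step 3: +5 new -> 15 infected
Step 4: +5 new -> 20 infected
Step 5: +6 new -> 26 infected
Step 6: +7 new -> 33 infected
Step 7: +5 new -> 38 infected
Step 8: +6 new -> 44 infected
Step 9: +5 new -> 49 infected
Step 10: +1 new -> 50 infected
Step 11: +0 new -> 50 infected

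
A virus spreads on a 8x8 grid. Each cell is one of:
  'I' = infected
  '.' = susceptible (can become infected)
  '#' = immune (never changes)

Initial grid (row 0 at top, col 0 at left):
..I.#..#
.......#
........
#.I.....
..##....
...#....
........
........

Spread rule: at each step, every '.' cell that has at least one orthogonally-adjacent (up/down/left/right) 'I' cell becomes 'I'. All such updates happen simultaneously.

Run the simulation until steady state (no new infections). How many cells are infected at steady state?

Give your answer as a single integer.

Answer: 57

Derivation:
Step 0 (initial): 2 infected
Step 1: +6 new -> 8 infected
Step 2: +7 new -> 15 infected
Step 3: +8 new -> 23 infected
Step 4: +8 new -> 31 infected
Step 5: +10 new -> 41 infected
Step 6: +9 new -> 50 infected
Step 7: +4 new -> 54 infected
Step 8: +2 new -> 56 infected
Step 9: +1 new -> 57 infected
Step 10: +0 new -> 57 infected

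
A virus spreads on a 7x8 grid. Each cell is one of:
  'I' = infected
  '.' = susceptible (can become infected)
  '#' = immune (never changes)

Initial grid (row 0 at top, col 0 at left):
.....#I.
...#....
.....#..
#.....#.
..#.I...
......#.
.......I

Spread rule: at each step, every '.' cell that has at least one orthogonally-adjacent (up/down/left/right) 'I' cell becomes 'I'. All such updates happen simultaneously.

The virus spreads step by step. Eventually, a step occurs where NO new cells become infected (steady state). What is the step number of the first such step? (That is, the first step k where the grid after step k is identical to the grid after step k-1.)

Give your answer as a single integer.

Answer: 9

Derivation:
Step 0 (initial): 3 infected
Step 1: +8 new -> 11 infected
Step 2: +12 new -> 23 infected
Step 3: +7 new -> 30 infected
Step 4: +5 new -> 35 infected
Step 5: +6 new -> 41 infected
Step 6: +5 new -> 46 infected
Step 7: +2 new -> 48 infected
Step 8: +1 new -> 49 infected
Step 9: +0 new -> 49 infected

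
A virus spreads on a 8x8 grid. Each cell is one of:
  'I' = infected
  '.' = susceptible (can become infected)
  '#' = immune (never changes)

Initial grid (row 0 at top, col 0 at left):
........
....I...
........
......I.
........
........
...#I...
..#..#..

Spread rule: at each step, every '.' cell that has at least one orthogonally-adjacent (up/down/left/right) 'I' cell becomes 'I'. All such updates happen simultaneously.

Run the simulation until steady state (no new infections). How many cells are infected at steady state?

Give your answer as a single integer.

Answer: 61

Derivation:
Step 0 (initial): 3 infected
Step 1: +11 new -> 14 infected
Step 2: +16 new -> 30 infected
Step 3: +11 new -> 41 infected
Step 4: +9 new -> 50 infected
Step 5: +6 new -> 56 infected
Step 6: +4 new -> 60 infected
Step 7: +1 new -> 61 infected
Step 8: +0 new -> 61 infected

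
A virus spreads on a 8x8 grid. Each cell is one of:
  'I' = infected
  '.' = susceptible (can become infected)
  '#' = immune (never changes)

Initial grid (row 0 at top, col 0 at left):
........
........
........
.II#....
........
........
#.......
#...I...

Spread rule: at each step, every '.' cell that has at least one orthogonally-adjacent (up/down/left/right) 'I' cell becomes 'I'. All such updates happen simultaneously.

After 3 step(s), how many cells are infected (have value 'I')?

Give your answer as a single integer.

Answer: 38

Derivation:
Step 0 (initial): 3 infected
Step 1: +8 new -> 11 infected
Step 2: +13 new -> 24 infected
Step 3: +14 new -> 38 infected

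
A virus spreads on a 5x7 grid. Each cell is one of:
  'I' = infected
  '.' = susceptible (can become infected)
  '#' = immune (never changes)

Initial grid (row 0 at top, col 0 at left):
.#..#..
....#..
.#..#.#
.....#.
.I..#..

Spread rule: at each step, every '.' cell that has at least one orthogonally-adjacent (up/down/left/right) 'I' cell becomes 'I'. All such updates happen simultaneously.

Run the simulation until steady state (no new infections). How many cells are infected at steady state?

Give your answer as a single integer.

Step 0 (initial): 1 infected
Step 1: +3 new -> 4 infected
Step 2: +3 new -> 7 infected
Step 3: +3 new -> 10 infected
Step 4: +4 new -> 14 infected
Step 5: +4 new -> 18 infected
Step 6: +1 new -> 19 infected
Step 7: +0 new -> 19 infected

Answer: 19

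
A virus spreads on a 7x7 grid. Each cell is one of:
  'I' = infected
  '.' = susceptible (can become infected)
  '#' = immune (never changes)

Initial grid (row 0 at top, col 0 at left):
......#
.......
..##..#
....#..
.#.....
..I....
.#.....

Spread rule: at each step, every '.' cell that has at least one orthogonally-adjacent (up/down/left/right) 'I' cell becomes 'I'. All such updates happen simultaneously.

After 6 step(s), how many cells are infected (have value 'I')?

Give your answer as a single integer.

Step 0 (initial): 1 infected
Step 1: +4 new -> 5 infected
Step 2: +5 new -> 10 infected
Step 3: +7 new -> 17 infected
Step 4: +5 new -> 22 infected
Step 5: +5 new -> 27 infected
Step 6: +5 new -> 32 infected

Answer: 32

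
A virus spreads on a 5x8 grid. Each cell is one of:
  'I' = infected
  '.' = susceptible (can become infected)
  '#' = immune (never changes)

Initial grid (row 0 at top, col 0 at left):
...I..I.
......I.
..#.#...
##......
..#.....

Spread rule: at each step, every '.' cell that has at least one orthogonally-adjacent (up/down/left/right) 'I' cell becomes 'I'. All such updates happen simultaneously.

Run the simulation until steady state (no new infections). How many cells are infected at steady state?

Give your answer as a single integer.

Answer: 33

Derivation:
Step 0 (initial): 3 infected
Step 1: +8 new -> 11 infected
Step 2: +7 new -> 18 infected
Step 3: +6 new -> 24 infected
Step 4: +7 new -> 31 infected
Step 5: +2 new -> 33 infected
Step 6: +0 new -> 33 infected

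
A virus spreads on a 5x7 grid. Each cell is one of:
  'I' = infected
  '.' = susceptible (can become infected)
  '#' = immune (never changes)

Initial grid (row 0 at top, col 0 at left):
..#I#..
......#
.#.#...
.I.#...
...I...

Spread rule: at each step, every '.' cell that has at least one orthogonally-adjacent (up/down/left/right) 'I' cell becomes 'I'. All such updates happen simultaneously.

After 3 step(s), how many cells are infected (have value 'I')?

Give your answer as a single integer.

Answer: 22

Derivation:
Step 0 (initial): 3 infected
Step 1: +6 new -> 9 infected
Step 2: +7 new -> 16 infected
Step 3: +6 new -> 22 infected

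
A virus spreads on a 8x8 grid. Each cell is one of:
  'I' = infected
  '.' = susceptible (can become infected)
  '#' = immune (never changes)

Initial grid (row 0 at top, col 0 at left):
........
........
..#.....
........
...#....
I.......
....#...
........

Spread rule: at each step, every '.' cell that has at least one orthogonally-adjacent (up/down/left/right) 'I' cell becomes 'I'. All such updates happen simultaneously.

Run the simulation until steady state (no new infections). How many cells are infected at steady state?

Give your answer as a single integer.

Answer: 61

Derivation:
Step 0 (initial): 1 infected
Step 1: +3 new -> 4 infected
Step 2: +5 new -> 9 infected
Step 3: +6 new -> 15 infected
Step 4: +6 new -> 21 infected
Step 5: +6 new -> 27 infected
Step 6: +8 new -> 35 infected
Step 7: +8 new -> 43 infected
Step 8: +7 new -> 50 infected
Step 9: +5 new -> 55 infected
Step 10: +3 new -> 58 infected
Step 11: +2 new -> 60 infected
Step 12: +1 new -> 61 infected
Step 13: +0 new -> 61 infected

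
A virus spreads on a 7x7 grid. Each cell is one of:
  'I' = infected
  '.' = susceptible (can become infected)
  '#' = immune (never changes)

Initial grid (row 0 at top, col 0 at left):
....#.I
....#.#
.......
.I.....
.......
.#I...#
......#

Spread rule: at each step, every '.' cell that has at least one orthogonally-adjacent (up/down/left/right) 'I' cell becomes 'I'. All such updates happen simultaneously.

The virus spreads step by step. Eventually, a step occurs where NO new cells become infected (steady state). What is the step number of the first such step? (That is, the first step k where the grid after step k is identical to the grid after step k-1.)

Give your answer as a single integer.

Step 0 (initial): 3 infected
Step 1: +8 new -> 11 infected
Step 2: +10 new -> 21 infected
Step 3: +11 new -> 32 infected
Step 4: +8 new -> 40 infected
Step 5: +3 new -> 43 infected
Step 6: +0 new -> 43 infected

Answer: 6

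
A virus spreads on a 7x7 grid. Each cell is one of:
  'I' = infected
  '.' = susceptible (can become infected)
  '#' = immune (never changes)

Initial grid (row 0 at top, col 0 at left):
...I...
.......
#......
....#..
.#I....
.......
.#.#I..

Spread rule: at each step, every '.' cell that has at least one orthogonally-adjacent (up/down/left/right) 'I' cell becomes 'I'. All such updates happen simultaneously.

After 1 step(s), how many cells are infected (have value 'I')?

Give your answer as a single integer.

Step 0 (initial): 3 infected
Step 1: +8 new -> 11 infected

Answer: 11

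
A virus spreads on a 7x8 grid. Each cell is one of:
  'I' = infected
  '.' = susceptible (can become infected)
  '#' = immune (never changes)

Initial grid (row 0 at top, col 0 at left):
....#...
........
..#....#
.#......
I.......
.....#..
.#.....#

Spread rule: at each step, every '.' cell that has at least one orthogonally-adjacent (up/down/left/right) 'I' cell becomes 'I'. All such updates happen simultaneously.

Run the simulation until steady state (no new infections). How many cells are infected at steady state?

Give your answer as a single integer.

Step 0 (initial): 1 infected
Step 1: +3 new -> 4 infected
Step 2: +4 new -> 8 infected
Step 3: +5 new -> 13 infected
Step 4: +6 new -> 19 infected
Step 5: +7 new -> 26 infected
Step 6: +6 new -> 32 infected
Step 7: +7 new -> 39 infected
Step 8: +5 new -> 44 infected
Step 9: +2 new -> 46 infected
Step 10: +2 new -> 48 infected
Step 11: +1 new -> 49 infected
Step 12: +0 new -> 49 infected

Answer: 49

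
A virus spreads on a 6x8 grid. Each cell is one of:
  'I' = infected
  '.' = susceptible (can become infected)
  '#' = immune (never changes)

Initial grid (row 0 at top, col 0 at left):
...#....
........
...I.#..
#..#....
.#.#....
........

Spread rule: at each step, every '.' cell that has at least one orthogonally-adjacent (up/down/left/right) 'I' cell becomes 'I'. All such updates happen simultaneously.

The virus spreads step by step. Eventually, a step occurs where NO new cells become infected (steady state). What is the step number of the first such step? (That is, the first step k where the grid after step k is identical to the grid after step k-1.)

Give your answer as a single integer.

Answer: 8

Derivation:
Step 0 (initial): 1 infected
Step 1: +3 new -> 4 infected
Step 2: +5 new -> 9 infected
Step 3: +9 new -> 18 infected
Step 4: +8 new -> 26 infected
Step 5: +9 new -> 35 infected
Step 6: +5 new -> 40 infected
Step 7: +2 new -> 42 infected
Step 8: +0 new -> 42 infected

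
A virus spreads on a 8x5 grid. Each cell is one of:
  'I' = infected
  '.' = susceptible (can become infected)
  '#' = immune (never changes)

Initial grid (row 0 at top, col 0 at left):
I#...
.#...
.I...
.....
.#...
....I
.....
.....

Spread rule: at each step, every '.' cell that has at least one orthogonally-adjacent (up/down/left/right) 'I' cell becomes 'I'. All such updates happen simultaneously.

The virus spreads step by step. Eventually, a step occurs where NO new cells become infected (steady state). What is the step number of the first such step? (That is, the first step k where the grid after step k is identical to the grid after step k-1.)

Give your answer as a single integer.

Step 0 (initial): 3 infected
Step 1: +7 new -> 10 infected
Step 2: +9 new -> 19 infected
Step 3: +9 new -> 28 infected
Step 4: +5 new -> 33 infected
Step 5: +3 new -> 36 infected
Step 6: +1 new -> 37 infected
Step 7: +0 new -> 37 infected

Answer: 7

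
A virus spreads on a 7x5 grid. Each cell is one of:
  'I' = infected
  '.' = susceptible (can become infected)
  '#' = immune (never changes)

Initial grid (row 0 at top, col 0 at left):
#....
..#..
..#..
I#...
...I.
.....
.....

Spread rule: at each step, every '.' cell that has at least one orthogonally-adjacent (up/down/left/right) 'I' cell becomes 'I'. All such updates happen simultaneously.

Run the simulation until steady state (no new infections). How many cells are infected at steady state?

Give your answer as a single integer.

Answer: 31

Derivation:
Step 0 (initial): 2 infected
Step 1: +6 new -> 8 infected
Step 2: +10 new -> 18 infected
Step 3: +7 new -> 25 infected
Step 4: +4 new -> 29 infected
Step 5: +2 new -> 31 infected
Step 6: +0 new -> 31 infected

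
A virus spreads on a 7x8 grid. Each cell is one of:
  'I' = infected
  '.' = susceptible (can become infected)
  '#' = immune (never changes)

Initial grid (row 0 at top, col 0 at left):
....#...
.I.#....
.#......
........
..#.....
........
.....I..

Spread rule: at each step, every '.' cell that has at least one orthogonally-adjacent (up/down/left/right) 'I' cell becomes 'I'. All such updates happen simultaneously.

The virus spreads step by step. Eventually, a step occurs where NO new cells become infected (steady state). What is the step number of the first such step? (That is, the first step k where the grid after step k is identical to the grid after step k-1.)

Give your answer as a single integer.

Answer: 9

Derivation:
Step 0 (initial): 2 infected
Step 1: +6 new -> 8 infected
Step 2: +9 new -> 17 infected
Step 3: +10 new -> 27 infected
Step 4: +11 new -> 38 infected
Step 5: +8 new -> 46 infected
Step 6: +3 new -> 49 infected
Step 7: +2 new -> 51 infected
Step 8: +1 new -> 52 infected
Step 9: +0 new -> 52 infected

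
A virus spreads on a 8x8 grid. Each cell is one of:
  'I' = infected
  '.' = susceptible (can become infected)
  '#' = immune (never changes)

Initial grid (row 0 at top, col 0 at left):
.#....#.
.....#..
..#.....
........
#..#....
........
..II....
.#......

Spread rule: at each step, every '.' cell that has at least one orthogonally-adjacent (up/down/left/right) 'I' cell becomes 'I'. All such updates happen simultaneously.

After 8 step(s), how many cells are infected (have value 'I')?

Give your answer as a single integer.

Answer: 55

Derivation:
Step 0 (initial): 2 infected
Step 1: +6 new -> 8 infected
Step 2: +6 new -> 14 infected
Step 3: +8 new -> 22 infected
Step 4: +7 new -> 29 infected
Step 5: +8 new -> 37 infected
Step 6: +7 new -> 44 infected
Step 7: +6 new -> 50 infected
Step 8: +5 new -> 55 infected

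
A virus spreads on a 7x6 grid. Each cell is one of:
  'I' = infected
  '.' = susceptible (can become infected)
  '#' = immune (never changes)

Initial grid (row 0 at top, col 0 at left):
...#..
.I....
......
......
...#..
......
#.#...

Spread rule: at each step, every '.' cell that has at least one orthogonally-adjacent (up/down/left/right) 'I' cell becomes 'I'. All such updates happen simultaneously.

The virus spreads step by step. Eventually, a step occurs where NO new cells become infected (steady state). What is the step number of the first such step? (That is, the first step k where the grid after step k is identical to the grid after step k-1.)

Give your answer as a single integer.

Step 0 (initial): 1 infected
Step 1: +4 new -> 5 infected
Step 2: +6 new -> 11 infected
Step 3: +5 new -> 16 infected
Step 4: +7 new -> 23 infected
Step 5: +6 new -> 29 infected
Step 6: +3 new -> 32 infected
Step 7: +3 new -> 35 infected
Step 8: +2 new -> 37 infected
Step 9: +1 new -> 38 infected
Step 10: +0 new -> 38 infected

Answer: 10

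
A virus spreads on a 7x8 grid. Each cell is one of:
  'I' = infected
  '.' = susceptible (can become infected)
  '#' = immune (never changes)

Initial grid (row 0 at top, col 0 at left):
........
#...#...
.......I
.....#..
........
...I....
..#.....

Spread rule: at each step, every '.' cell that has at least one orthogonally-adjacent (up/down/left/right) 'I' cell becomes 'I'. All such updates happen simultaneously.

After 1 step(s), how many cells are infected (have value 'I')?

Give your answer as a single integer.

Answer: 9

Derivation:
Step 0 (initial): 2 infected
Step 1: +7 new -> 9 infected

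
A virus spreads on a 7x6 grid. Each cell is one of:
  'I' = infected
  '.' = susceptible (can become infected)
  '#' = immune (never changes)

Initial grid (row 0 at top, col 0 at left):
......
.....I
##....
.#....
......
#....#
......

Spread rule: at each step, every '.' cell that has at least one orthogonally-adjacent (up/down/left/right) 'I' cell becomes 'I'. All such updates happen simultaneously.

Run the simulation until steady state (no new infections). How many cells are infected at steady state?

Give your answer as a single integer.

Answer: 37

Derivation:
Step 0 (initial): 1 infected
Step 1: +3 new -> 4 infected
Step 2: +4 new -> 8 infected
Step 3: +5 new -> 13 infected
Step 4: +5 new -> 18 infected
Step 5: +5 new -> 23 infected
Step 6: +4 new -> 27 infected
Step 7: +4 new -> 31 infected
Step 8: +3 new -> 34 infected
Step 9: +2 new -> 36 infected
Step 10: +1 new -> 37 infected
Step 11: +0 new -> 37 infected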